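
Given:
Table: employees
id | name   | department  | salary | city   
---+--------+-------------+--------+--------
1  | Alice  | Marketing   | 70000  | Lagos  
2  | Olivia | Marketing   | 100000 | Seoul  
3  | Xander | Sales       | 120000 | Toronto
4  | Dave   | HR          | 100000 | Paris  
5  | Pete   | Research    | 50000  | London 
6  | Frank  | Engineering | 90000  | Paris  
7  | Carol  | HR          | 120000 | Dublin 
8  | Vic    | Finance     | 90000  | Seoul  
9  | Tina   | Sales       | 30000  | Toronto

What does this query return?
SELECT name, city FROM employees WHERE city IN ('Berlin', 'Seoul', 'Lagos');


Filtering: city IN ('Berlin', 'Seoul', 'Lagos')
Matching: 3 rows

3 rows:
Alice, Lagos
Olivia, Seoul
Vic, Seoul


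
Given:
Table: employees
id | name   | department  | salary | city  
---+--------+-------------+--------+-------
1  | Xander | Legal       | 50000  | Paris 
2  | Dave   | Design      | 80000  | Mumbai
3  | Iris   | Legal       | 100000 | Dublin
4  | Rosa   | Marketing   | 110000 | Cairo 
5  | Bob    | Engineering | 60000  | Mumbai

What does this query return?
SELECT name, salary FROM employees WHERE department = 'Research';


Filtering: department = 'Research'
Matching rows: 0

Empty result set (0 rows)


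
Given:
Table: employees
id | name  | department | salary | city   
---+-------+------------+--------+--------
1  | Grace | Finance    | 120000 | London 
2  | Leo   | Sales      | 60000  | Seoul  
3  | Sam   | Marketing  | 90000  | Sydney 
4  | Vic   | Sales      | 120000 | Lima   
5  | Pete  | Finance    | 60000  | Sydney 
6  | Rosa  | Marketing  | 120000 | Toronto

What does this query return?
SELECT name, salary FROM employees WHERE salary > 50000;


Filtering: salary > 50000
Matching: 6 rows

6 rows:
Grace, 120000
Leo, 60000
Sam, 90000
Vic, 120000
Pete, 60000
Rosa, 120000


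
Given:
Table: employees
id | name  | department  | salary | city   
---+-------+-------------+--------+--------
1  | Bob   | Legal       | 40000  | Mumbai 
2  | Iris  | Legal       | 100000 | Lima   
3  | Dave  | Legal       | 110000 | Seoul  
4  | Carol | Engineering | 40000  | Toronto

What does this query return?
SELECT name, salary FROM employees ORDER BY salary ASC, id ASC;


Sorting by salary ASC, then id ASC for ties

4 rows:
Bob, 40000
Carol, 40000
Iris, 100000
Dave, 110000


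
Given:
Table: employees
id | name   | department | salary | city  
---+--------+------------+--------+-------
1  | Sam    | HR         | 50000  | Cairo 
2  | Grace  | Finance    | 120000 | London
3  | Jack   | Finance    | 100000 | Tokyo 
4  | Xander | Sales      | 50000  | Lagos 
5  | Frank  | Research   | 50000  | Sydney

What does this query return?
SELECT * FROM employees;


SELECT * returns all 5 rows with all columns

5 rows:
1, Sam, HR, 50000, Cairo
2, Grace, Finance, 120000, London
3, Jack, Finance, 100000, Tokyo
4, Xander, Sales, 50000, Lagos
5, Frank, Research, 50000, Sydney


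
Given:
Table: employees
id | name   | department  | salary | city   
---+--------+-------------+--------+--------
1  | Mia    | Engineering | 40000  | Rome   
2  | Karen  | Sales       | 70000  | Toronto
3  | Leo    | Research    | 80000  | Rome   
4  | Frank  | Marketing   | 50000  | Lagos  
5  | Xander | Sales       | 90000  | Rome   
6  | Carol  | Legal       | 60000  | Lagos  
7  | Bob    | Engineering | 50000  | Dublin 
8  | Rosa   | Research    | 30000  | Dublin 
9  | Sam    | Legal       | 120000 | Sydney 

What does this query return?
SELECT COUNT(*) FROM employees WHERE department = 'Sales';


Counting rows where department = 'Sales'
  Karen -> MATCH
  Xander -> MATCH


2


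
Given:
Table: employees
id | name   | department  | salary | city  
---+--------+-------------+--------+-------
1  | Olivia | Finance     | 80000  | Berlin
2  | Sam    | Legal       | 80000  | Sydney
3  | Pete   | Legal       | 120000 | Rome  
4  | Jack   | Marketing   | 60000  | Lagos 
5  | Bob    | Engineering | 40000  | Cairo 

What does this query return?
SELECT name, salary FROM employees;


Projecting columns: name, salary

5 rows:
Olivia, 80000
Sam, 80000
Pete, 120000
Jack, 60000
Bob, 40000


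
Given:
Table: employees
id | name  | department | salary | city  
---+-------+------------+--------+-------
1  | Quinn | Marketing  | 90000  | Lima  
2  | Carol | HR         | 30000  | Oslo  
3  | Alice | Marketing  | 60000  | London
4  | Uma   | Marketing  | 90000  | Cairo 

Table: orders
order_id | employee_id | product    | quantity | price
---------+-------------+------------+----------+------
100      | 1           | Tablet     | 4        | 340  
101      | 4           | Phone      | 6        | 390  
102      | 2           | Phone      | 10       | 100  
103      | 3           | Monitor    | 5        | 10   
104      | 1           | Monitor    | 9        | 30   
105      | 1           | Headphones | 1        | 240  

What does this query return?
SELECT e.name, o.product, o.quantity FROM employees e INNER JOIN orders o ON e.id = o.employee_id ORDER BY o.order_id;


Joining employees.id = orders.employee_id:
  employee Quinn (id=1) -> order Tablet
  employee Uma (id=4) -> order Phone
  employee Carol (id=2) -> order Phone
  employee Alice (id=3) -> order Monitor
  employee Quinn (id=1) -> order Monitor
  employee Quinn (id=1) -> order Headphones


6 rows:
Quinn, Tablet, 4
Uma, Phone, 6
Carol, Phone, 10
Alice, Monitor, 5
Quinn, Monitor, 9
Quinn, Headphones, 1


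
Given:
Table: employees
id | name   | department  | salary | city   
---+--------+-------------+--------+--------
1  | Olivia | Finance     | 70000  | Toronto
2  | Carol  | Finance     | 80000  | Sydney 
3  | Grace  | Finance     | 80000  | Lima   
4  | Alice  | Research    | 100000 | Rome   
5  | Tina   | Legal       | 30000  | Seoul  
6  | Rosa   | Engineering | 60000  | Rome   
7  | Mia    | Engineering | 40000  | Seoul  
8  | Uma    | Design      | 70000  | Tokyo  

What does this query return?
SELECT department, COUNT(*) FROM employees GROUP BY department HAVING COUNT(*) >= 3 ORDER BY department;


Groups with count >= 3:
  Finance: 3 -> PASS
  Design: 1 -> filtered out
  Engineering: 2 -> filtered out
  Legal: 1 -> filtered out
  Research: 1 -> filtered out


1 groups:
Finance, 3


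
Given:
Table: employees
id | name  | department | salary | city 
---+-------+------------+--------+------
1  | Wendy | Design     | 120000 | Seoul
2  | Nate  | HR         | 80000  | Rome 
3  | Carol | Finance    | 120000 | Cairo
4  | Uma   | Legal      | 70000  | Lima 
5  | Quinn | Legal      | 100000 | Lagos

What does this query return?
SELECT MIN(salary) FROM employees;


Salaries: 120000, 80000, 120000, 70000, 100000
MIN = 70000

70000


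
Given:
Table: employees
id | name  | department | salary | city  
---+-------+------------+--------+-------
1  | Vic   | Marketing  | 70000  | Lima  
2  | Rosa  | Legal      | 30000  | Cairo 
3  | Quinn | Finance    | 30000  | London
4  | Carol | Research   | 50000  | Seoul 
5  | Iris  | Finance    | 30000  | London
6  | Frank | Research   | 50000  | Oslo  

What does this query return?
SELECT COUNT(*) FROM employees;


COUNT(*) counts all rows

6


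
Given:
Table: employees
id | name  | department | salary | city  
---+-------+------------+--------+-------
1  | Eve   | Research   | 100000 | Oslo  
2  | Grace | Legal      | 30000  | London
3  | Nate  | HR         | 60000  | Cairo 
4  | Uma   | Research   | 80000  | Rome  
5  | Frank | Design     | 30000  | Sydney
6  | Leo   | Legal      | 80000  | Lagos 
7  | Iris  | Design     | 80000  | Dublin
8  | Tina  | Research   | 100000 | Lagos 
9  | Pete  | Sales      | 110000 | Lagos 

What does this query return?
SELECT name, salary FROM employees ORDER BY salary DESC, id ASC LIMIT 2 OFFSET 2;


Sort by salary DESC (id ASC tiebreak), then skip 2 and take 2
Rows 3 through 4

2 rows:
Tina, 100000
Uma, 80000


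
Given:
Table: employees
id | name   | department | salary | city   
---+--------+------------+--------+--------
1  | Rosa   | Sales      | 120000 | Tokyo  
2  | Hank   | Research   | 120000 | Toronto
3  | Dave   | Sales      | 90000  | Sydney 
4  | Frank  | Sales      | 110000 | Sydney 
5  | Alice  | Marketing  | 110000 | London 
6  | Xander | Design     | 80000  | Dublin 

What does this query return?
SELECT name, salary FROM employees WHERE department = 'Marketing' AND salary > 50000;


Filtering: department = 'Marketing' AND salary > 50000
Matching: 1 rows

1 rows:
Alice, 110000


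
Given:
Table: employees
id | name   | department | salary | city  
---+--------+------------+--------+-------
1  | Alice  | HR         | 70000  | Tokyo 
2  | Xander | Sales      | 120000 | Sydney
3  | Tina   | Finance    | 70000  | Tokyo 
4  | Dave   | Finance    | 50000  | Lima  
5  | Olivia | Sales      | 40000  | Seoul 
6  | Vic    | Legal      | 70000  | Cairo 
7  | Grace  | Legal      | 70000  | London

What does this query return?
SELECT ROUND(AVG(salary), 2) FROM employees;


SUM(salary) = 490000
COUNT = 7
ROUND(AVG, 2) = ROUND(490000 / 7, 2) = 70000.0

70000.0


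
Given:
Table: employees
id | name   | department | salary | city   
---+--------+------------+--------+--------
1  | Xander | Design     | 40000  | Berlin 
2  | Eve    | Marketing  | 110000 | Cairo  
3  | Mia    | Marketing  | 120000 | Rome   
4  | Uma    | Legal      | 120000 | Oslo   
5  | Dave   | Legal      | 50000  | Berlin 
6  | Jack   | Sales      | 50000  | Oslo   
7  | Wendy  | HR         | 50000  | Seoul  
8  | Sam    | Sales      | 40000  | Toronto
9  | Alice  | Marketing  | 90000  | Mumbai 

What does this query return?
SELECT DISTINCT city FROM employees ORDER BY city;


All 'city' values (row order): Berlin, Cairo, Rome, Oslo, Berlin, Oslo, Seoul, Toronto, Mumbai
Removing duplicates leaves 7 unique value(s).

7 values:
Berlin
Cairo
Mumbai
Oslo
Rome
Seoul
Toronto


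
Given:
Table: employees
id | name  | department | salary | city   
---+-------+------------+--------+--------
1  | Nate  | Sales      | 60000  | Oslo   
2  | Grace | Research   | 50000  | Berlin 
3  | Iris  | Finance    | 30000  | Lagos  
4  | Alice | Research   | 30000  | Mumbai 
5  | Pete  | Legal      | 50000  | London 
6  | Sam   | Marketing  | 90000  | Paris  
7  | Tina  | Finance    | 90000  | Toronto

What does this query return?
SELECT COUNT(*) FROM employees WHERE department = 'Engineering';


Counting rows where department = 'Engineering'


0


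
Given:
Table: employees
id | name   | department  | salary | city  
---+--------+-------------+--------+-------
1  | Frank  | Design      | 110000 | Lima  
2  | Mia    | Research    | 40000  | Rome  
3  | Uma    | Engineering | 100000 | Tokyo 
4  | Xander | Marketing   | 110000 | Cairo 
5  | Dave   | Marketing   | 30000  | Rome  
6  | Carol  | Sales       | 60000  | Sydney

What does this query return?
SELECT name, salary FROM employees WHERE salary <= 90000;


Filtering: salary <= 90000
Matching: 3 rows

3 rows:
Mia, 40000
Dave, 30000
Carol, 60000


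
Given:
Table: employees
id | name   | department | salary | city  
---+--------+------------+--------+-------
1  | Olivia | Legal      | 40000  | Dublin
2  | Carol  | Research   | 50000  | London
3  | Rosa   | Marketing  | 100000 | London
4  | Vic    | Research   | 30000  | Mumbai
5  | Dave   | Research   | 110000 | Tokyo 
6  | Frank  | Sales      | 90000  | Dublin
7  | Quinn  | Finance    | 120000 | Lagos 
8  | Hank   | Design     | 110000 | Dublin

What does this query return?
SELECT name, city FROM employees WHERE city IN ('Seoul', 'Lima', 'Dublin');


Filtering: city IN ('Seoul', 'Lima', 'Dublin')
Matching: 3 rows

3 rows:
Olivia, Dublin
Frank, Dublin
Hank, Dublin


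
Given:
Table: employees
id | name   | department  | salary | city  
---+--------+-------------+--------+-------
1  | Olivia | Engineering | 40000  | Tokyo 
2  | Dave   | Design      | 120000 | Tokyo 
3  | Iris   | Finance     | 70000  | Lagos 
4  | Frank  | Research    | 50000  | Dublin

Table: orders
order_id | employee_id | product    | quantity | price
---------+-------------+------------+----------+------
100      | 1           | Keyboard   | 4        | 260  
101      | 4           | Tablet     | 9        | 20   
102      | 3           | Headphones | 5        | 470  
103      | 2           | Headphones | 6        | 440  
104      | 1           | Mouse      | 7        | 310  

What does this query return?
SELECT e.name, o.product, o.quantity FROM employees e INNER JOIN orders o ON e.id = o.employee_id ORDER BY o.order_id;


Joining employees.id = orders.employee_id:
  employee Olivia (id=1) -> order Keyboard
  employee Frank (id=4) -> order Tablet
  employee Iris (id=3) -> order Headphones
  employee Dave (id=2) -> order Headphones
  employee Olivia (id=1) -> order Mouse


5 rows:
Olivia, Keyboard, 4
Frank, Tablet, 9
Iris, Headphones, 5
Dave, Headphones, 6
Olivia, Mouse, 7


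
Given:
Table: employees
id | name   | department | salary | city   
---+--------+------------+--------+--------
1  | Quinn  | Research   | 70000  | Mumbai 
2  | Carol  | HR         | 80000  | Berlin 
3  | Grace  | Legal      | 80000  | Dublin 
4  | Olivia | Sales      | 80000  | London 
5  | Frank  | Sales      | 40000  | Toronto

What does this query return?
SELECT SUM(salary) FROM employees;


SUM(salary) = 70000 + 80000 + 80000 + 80000 + 40000 = 350000

350000


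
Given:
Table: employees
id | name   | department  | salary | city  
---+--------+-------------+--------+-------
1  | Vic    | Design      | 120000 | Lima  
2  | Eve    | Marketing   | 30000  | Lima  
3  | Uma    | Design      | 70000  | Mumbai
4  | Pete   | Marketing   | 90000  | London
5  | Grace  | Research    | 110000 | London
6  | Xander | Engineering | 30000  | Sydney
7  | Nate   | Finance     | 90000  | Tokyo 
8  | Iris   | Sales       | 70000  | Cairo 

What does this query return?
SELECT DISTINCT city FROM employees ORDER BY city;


All 'city' values (row order): Lima, Lima, Mumbai, London, London, Sydney, Tokyo, Cairo
Removing duplicates leaves 6 unique value(s).

6 values:
Cairo
Lima
London
Mumbai
Sydney
Tokyo


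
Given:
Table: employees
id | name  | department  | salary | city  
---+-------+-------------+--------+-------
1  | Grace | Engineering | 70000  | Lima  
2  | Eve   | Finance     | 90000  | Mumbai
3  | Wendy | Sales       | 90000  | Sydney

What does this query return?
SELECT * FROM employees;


SELECT * returns all 3 rows with all columns

3 rows:
1, Grace, Engineering, 70000, Lima
2, Eve, Finance, 90000, Mumbai
3, Wendy, Sales, 90000, Sydney


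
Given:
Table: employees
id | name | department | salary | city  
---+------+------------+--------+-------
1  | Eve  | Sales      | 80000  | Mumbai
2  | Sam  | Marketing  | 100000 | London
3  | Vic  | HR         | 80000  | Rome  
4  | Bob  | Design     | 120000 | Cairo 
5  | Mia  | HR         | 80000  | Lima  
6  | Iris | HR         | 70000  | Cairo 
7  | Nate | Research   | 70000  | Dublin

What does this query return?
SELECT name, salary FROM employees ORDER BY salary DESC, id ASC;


Sorting by salary DESC, then id ASC for ties

7 rows:
Bob, 120000
Sam, 100000
Eve, 80000
Vic, 80000
Mia, 80000
Iris, 70000
Nate, 70000


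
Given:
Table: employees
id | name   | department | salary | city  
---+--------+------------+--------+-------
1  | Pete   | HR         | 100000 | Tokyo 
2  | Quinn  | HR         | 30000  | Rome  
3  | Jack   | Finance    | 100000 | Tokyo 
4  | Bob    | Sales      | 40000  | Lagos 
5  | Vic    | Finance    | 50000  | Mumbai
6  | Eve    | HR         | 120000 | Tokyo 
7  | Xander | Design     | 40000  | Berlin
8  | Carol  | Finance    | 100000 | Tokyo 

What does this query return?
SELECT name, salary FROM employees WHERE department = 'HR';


Filtering: department = 'HR'
Matching rows: 3

3 rows:
Pete, 100000
Quinn, 30000
Eve, 120000


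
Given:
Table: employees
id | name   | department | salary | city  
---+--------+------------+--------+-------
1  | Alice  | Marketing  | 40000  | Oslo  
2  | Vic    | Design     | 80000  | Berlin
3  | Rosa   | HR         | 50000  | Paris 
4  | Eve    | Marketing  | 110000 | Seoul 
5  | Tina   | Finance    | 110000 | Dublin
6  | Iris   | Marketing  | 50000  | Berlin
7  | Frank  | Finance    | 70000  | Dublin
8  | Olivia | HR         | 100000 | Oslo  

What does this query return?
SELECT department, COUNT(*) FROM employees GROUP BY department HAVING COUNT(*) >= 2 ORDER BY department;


Groups with count >= 2:
  Finance: 2 -> PASS
  HR: 2 -> PASS
  Marketing: 3 -> PASS
  Design: 1 -> filtered out


3 groups:
Finance, 2
HR, 2
Marketing, 3


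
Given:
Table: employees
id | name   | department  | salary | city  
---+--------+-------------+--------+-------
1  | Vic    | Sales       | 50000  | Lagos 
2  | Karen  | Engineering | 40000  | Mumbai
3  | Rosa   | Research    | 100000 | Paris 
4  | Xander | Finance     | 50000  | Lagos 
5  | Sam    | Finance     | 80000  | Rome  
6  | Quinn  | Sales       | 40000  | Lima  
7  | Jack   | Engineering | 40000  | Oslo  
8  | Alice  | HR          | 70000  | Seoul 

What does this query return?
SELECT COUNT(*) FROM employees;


COUNT(*) counts all rows

8


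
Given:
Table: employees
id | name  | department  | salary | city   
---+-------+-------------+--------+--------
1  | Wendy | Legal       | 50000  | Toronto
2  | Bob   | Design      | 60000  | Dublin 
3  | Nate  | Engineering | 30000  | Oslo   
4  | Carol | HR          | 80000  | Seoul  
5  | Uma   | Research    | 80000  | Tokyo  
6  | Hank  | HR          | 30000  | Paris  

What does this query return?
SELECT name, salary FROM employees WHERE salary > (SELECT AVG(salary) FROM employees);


Subquery: AVG(salary) = 55000.0
Filtering: salary > 55000.0
  Bob (60000) -> MATCH
  Carol (80000) -> MATCH
  Uma (80000) -> MATCH


3 rows:
Bob, 60000
Carol, 80000
Uma, 80000


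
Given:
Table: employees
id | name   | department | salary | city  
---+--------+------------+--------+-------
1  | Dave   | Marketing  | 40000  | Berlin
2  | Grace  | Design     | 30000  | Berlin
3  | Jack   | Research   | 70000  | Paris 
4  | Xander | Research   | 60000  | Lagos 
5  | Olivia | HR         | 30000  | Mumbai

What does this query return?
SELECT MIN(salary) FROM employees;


Salaries: 40000, 30000, 70000, 60000, 30000
MIN = 30000

30000


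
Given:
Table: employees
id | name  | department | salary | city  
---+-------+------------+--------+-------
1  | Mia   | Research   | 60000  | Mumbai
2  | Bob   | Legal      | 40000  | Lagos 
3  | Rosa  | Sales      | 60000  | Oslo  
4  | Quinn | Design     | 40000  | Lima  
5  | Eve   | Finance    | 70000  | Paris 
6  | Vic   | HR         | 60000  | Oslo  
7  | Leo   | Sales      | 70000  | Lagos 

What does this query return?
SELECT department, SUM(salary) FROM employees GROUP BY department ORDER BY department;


Summing salary within each department:
  Design: 40000 = 40000
  Finance: 70000 = 70000
  HR: 60000 = 60000
  Legal: 40000 = 40000
  Research: 60000 = 60000
  Sales: 60000 + 70000 = 130000


6 groups:
Design, 40000
Finance, 70000
HR, 60000
Legal, 40000
Research, 60000
Sales, 130000


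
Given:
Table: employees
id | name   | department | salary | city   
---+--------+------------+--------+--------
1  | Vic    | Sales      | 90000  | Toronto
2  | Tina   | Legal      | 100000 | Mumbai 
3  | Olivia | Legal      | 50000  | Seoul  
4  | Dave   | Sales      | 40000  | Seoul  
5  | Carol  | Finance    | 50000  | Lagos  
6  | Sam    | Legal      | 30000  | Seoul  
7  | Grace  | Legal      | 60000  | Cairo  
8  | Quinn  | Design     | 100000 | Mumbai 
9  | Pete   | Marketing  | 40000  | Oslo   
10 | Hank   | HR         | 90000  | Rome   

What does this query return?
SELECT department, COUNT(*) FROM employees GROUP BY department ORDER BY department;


Assigning each row to its department group:
  Vic -> Sales
  Tina -> Legal
  Olivia -> Legal
  Dave -> Sales
  Carol -> Finance
  Sam -> Legal
  Grace -> Legal
  Quinn -> Design
  Pete -> Marketing
  Hank -> HR


6 groups:
Design, 1
Finance, 1
HR, 1
Legal, 4
Marketing, 1
Sales, 2


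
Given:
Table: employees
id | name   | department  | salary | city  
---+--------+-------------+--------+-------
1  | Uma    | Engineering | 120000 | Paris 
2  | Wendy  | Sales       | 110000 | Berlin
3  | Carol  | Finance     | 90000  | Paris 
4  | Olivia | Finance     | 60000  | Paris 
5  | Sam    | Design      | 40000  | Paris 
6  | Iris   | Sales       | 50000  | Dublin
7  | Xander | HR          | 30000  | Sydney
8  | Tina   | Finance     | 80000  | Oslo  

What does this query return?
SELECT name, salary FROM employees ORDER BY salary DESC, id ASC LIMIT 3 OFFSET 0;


Sort by salary DESC (id ASC tiebreak), then skip 0 and take 3
Rows 1 through 3

3 rows:
Uma, 120000
Wendy, 110000
Carol, 90000


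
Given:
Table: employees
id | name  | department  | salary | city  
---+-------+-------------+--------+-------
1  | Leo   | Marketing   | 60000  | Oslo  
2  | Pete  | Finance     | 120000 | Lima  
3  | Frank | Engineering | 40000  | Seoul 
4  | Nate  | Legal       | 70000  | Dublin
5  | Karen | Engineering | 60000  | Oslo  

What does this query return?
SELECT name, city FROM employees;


Projecting columns: name, city

5 rows:
Leo, Oslo
Pete, Lima
Frank, Seoul
Nate, Dublin
Karen, Oslo


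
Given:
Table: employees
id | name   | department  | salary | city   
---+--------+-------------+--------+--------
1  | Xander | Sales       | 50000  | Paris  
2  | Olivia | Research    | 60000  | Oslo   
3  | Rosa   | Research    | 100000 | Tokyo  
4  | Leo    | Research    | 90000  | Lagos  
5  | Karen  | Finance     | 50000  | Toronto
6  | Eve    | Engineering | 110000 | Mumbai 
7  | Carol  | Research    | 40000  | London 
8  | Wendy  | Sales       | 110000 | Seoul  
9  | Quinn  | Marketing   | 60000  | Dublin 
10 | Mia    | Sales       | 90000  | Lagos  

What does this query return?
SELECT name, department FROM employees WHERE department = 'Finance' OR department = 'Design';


Filtering: department = 'Finance' OR 'Design'
Matching: 1 rows

1 rows:
Karen, Finance


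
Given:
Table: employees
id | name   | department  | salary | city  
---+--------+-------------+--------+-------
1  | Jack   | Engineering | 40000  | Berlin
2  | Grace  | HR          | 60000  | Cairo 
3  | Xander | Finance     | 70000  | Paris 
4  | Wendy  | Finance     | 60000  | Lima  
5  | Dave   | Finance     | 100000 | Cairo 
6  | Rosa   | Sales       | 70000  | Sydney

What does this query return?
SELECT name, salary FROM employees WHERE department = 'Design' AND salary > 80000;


Filtering: department = 'Design' AND salary > 80000
Matching: 0 rows

Empty result set (0 rows)


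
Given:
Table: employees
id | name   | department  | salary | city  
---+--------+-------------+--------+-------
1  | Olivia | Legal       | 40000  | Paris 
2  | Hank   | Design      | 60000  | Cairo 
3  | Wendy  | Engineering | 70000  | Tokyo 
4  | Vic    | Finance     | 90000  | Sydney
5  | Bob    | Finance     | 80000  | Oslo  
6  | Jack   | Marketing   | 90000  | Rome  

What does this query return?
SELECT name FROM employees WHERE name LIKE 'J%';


LIKE 'J%' matches names starting with 'J'
Matching: 1

1 rows:
Jack


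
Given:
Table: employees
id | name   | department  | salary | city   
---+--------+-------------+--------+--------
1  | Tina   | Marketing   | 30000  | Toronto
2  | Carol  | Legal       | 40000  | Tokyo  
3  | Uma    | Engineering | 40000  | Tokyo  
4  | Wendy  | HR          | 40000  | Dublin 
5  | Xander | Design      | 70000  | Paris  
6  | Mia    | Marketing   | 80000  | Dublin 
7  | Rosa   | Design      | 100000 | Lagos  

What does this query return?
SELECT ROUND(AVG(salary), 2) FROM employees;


SUM(salary) = 400000
COUNT = 7
ROUND(AVG, 2) = ROUND(400000 / 7, 2) = 57142.86

57142.86


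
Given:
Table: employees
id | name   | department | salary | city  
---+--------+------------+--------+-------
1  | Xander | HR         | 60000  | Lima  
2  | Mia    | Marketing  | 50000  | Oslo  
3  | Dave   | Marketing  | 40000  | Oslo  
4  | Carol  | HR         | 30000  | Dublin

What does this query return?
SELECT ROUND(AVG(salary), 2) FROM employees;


SUM(salary) = 180000
COUNT = 4
ROUND(AVG, 2) = ROUND(180000 / 4, 2) = 45000.0

45000.0


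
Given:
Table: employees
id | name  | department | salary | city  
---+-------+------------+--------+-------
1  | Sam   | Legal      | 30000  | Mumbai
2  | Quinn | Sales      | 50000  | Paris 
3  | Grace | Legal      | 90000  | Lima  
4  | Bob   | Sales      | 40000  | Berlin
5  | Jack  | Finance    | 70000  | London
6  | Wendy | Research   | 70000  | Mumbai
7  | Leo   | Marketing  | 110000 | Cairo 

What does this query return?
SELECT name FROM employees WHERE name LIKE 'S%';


LIKE 'S%' matches names starting with 'S'
Matching: 1

1 rows:
Sam


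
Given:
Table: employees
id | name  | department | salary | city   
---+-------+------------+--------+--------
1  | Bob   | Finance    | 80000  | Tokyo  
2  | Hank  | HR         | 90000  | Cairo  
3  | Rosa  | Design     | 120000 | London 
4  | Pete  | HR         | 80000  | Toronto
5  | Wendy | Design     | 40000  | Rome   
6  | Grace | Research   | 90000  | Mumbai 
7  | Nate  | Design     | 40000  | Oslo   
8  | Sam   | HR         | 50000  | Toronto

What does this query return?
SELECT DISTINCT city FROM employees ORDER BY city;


All 'city' values (row order): Tokyo, Cairo, London, Toronto, Rome, Mumbai, Oslo, Toronto
Removing duplicates leaves 7 unique value(s).

7 values:
Cairo
London
Mumbai
Oslo
Rome
Tokyo
Toronto


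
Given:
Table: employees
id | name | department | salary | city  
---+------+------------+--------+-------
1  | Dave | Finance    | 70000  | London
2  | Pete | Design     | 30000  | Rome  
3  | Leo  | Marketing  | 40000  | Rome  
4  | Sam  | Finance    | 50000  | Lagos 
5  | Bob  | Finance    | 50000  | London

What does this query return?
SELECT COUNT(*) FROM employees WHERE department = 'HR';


Counting rows where department = 'HR'


0


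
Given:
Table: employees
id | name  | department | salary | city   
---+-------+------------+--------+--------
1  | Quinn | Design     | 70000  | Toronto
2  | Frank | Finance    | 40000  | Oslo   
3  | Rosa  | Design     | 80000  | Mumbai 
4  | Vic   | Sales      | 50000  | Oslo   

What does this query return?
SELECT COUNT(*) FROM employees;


COUNT(*) counts all rows

4


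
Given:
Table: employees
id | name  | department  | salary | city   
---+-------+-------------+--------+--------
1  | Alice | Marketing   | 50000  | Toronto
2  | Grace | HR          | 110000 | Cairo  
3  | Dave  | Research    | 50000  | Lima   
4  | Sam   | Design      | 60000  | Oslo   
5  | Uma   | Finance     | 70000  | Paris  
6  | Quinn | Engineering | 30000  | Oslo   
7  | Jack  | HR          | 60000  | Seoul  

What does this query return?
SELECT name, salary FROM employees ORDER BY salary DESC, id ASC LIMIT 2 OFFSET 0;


Sort by salary DESC (id ASC tiebreak), then skip 0 and take 2
Rows 1 through 2

2 rows:
Grace, 110000
Uma, 70000


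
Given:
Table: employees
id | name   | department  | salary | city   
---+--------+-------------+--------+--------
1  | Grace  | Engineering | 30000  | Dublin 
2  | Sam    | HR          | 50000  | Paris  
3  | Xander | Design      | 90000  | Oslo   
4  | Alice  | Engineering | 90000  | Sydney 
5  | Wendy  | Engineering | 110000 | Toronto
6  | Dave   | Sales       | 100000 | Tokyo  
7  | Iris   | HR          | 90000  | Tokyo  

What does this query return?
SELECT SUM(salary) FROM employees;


SUM(salary) = 30000 + 50000 + 90000 + 90000 + 110000 + 100000 + 90000 = 560000

560000


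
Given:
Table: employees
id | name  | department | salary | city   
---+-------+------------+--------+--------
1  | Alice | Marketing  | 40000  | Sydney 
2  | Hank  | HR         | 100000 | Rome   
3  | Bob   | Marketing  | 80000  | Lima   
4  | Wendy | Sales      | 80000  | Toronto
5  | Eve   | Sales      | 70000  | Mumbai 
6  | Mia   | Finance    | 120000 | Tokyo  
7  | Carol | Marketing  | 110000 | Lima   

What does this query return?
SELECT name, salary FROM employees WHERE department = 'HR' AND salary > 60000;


Filtering: department = 'HR' AND salary > 60000
Matching: 1 rows

1 rows:
Hank, 100000


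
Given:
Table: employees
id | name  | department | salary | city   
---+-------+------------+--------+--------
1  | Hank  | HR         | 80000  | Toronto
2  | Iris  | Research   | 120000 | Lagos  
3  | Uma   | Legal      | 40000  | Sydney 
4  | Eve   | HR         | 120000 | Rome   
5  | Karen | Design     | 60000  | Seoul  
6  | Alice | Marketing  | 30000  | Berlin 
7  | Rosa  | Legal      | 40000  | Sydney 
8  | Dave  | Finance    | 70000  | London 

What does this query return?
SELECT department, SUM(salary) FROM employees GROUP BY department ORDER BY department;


Summing salary within each department:
  Design: 60000 = 60000
  Finance: 70000 = 70000
  HR: 80000 + 120000 = 200000
  Legal: 40000 + 40000 = 80000
  Marketing: 30000 = 30000
  Research: 120000 = 120000


6 groups:
Design, 60000
Finance, 70000
HR, 200000
Legal, 80000
Marketing, 30000
Research, 120000


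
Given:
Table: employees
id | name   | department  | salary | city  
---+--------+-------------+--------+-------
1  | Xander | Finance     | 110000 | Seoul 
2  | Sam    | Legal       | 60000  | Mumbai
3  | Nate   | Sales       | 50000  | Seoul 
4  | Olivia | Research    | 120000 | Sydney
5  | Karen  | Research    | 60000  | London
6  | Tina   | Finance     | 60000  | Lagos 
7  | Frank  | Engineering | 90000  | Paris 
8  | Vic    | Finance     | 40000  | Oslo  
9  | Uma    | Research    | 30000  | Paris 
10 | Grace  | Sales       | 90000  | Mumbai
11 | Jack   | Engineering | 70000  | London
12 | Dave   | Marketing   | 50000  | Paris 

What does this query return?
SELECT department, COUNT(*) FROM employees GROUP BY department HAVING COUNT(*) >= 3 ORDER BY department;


Groups with count >= 3:
  Finance: 3 -> PASS
  Research: 3 -> PASS
  Engineering: 2 -> filtered out
  Legal: 1 -> filtered out
  Marketing: 1 -> filtered out
  Sales: 2 -> filtered out


2 groups:
Finance, 3
Research, 3


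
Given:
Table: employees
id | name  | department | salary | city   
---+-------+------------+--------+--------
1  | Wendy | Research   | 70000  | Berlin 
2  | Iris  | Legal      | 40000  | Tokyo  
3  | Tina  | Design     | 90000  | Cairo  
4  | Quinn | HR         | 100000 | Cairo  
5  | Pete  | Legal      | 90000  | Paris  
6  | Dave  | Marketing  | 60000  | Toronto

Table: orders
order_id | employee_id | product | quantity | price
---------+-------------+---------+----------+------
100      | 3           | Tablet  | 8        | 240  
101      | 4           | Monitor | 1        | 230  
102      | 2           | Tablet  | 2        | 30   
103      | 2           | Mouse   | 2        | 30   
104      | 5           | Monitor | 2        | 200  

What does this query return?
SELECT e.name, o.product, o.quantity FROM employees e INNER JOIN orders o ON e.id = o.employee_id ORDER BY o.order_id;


Joining employees.id = orders.employee_id:
  employee Tina (id=3) -> order Tablet
  employee Quinn (id=4) -> order Monitor
  employee Iris (id=2) -> order Tablet
  employee Iris (id=2) -> order Mouse
  employee Pete (id=5) -> order Monitor


5 rows:
Tina, Tablet, 8
Quinn, Monitor, 1
Iris, Tablet, 2
Iris, Mouse, 2
Pete, Monitor, 2


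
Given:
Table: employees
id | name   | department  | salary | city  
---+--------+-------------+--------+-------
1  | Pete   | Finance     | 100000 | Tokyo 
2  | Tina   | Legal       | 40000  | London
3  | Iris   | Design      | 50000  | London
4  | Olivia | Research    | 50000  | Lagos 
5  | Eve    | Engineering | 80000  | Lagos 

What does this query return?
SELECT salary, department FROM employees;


Projecting columns: salary, department

5 rows:
100000, Finance
40000, Legal
50000, Design
50000, Research
80000, Engineering


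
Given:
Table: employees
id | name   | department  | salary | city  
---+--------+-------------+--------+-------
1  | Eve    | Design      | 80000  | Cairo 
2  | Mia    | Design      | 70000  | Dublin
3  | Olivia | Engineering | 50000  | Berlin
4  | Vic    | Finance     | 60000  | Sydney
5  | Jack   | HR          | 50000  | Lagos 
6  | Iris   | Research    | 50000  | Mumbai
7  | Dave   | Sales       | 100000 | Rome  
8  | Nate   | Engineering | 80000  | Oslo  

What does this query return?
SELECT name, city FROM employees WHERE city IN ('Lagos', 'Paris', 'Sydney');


Filtering: city IN ('Lagos', 'Paris', 'Sydney')
Matching: 2 rows

2 rows:
Vic, Sydney
Jack, Lagos


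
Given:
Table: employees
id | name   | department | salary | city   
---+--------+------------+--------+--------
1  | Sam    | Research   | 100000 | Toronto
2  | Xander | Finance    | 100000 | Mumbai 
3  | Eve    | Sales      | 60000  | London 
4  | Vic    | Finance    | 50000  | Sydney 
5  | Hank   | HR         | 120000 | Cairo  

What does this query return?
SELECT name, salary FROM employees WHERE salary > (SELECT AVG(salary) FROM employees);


Subquery: AVG(salary) = 86000.0
Filtering: salary > 86000.0
  Sam (100000) -> MATCH
  Xander (100000) -> MATCH
  Hank (120000) -> MATCH


3 rows:
Sam, 100000
Xander, 100000
Hank, 120000


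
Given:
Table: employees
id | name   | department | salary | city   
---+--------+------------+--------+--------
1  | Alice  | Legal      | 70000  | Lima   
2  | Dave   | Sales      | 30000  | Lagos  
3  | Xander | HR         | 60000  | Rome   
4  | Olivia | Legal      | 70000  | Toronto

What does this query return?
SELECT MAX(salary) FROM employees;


Salaries: 70000, 30000, 60000, 70000
MAX = 70000

70000


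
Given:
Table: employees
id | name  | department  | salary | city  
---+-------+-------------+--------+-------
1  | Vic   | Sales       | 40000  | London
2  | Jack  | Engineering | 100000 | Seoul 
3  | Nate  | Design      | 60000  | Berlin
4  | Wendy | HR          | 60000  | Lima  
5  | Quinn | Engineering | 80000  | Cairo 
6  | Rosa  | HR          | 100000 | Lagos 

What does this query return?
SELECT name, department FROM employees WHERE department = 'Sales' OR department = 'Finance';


Filtering: department = 'Sales' OR 'Finance'
Matching: 1 rows

1 rows:
Vic, Sales


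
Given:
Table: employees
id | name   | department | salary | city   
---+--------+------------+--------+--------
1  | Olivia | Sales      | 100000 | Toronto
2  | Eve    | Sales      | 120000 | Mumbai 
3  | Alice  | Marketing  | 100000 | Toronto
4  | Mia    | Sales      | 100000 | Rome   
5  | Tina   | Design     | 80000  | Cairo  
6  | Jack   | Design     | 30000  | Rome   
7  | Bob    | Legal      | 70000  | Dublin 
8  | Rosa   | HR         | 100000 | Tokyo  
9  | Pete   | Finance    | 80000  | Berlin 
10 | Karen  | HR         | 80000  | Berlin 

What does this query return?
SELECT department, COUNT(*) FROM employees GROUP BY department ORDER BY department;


Assigning each row to its department group:
  Olivia -> Sales
  Eve -> Sales
  Alice -> Marketing
  Mia -> Sales
  Tina -> Design
  Jack -> Design
  Bob -> Legal
  Rosa -> HR
  Pete -> Finance
  Karen -> HR


6 groups:
Design, 2
Finance, 1
HR, 2
Legal, 1
Marketing, 1
Sales, 3


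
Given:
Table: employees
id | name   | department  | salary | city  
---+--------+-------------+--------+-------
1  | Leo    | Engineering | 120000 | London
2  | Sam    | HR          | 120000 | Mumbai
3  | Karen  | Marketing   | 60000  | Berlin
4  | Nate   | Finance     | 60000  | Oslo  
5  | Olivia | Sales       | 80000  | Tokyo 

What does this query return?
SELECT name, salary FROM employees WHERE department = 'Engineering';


Filtering: department = 'Engineering'
Matching rows: 1

1 rows:
Leo, 120000


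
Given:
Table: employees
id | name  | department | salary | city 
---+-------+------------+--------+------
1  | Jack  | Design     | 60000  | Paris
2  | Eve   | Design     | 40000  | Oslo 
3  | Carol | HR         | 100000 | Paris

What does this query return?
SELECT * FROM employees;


SELECT * returns all 3 rows with all columns

3 rows:
1, Jack, Design, 60000, Paris
2, Eve, Design, 40000, Oslo
3, Carol, HR, 100000, Paris


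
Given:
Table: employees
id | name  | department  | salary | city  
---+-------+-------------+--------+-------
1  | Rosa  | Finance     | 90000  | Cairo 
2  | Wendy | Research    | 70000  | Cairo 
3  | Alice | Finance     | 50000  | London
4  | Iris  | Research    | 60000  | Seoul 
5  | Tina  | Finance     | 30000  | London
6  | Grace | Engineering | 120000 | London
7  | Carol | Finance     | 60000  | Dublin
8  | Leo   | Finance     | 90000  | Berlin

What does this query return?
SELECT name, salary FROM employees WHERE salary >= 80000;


Filtering: salary >= 80000
Matching: 3 rows

3 rows:
Rosa, 90000
Grace, 120000
Leo, 90000


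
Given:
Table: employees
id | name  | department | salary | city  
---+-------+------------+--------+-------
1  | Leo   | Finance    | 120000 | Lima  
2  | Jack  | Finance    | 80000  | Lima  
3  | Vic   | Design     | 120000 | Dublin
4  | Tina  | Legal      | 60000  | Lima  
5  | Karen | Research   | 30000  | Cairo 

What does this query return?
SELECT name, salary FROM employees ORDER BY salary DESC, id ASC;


Sorting by salary DESC, then id ASC for ties

5 rows:
Leo, 120000
Vic, 120000
Jack, 80000
Tina, 60000
Karen, 30000


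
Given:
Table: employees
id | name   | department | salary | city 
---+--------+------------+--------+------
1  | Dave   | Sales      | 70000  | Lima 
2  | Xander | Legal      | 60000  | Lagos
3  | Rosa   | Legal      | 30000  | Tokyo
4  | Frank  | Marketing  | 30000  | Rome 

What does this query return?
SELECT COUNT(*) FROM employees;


COUNT(*) counts all rows

4


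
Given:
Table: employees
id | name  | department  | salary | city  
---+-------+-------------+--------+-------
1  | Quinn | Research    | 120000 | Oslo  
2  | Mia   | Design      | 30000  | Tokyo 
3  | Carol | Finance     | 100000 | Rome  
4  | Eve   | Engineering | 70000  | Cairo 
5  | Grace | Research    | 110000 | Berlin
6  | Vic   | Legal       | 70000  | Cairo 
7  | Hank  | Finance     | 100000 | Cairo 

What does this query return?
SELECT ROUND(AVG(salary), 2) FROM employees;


SUM(salary) = 600000
COUNT = 7
ROUND(AVG, 2) = ROUND(600000 / 7, 2) = 85714.29

85714.29


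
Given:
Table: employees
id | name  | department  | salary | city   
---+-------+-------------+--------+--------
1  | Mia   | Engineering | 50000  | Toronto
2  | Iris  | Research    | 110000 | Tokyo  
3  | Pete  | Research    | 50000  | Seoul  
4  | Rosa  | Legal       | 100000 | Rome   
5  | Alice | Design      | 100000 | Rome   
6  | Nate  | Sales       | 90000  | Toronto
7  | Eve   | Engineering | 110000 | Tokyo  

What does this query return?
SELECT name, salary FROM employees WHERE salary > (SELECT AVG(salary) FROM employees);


Subquery: AVG(salary) = 87142.86
Filtering: salary > 87142.86
  Iris (110000) -> MATCH
  Rosa (100000) -> MATCH
  Alice (100000) -> MATCH
  Nate (90000) -> MATCH
  Eve (110000) -> MATCH


5 rows:
Iris, 110000
Rosa, 100000
Alice, 100000
Nate, 90000
Eve, 110000


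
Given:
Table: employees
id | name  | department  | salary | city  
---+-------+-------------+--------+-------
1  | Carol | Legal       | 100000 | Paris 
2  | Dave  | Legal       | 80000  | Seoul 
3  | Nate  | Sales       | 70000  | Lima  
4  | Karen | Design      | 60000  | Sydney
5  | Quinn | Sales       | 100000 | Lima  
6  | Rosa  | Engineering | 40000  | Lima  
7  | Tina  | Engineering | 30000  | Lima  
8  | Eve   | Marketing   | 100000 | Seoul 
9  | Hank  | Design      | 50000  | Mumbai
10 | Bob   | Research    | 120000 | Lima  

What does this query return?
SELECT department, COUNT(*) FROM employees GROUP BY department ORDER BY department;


Assigning each row to its department group:
  Carol -> Legal
  Dave -> Legal
  Nate -> Sales
  Karen -> Design
  Quinn -> Sales
  Rosa -> Engineering
  Tina -> Engineering
  Eve -> Marketing
  Hank -> Design
  Bob -> Research


6 groups:
Design, 2
Engineering, 2
Legal, 2
Marketing, 1
Research, 1
Sales, 2


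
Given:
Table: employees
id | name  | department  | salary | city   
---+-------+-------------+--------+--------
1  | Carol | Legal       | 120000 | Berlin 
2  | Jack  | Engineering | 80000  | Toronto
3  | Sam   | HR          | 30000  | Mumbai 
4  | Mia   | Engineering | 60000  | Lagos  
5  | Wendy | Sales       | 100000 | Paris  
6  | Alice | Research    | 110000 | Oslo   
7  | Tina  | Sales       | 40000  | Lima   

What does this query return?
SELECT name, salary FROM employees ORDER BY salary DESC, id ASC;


Sorting by salary DESC, then id ASC for ties

7 rows:
Carol, 120000
Alice, 110000
Wendy, 100000
Jack, 80000
Mia, 60000
Tina, 40000
Sam, 30000
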